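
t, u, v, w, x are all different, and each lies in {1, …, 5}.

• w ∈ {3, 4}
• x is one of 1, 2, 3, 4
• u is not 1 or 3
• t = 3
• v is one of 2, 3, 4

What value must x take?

1

t's domain is down to {3}, so t = 3. Remove 3 from v, w, x.
w's domain is down to {4}, so w = 4. So u, v, x can't be 4.
That leaves v = 2. Remove 2 from u, x.
So x = 1.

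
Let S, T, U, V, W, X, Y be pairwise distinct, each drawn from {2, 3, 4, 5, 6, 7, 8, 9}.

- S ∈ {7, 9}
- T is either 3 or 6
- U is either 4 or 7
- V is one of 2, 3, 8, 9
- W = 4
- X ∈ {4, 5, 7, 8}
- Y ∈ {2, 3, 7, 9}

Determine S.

W's domain is down to {4}, so W = 4. So U, X can't be 4.
That leaves U = 7. Eliminate 7 elsewhere: S, X, Y.
So S = 9.

9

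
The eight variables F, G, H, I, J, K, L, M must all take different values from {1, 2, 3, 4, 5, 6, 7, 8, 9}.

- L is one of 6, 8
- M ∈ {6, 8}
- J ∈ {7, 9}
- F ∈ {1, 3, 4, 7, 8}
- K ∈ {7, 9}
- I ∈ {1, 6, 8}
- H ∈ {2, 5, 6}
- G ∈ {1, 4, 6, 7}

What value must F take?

3

J and K share exactly the 2 values {7, 9}; by pigeonhole those values go to them, so strike 7, 9 from F, G.
L and M share exactly the 2 values {6, 8}; by pigeonhole those values go to them, so strike 6, 8 from F, G, H, I.
I must be 1 (only option left). Remove 1 from F, G.
G must be 4 (only option left). Strike 4 from F.
So F = 3.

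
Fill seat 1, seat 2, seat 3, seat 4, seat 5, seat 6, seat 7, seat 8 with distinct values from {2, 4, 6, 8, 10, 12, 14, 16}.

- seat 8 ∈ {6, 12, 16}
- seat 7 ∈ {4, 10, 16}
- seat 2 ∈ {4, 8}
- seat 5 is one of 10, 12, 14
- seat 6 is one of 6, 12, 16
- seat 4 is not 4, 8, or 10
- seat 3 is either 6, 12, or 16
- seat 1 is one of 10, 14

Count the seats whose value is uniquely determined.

3

The 8 variables together cover exactly {2, 4, 6, 8, 10, 12, 14, 16} — 8 values for 8 variables — and 2 appears only in seat 4's list, so seat 4 = 2.
The 7 still-open variables draw from only 7 values {4, 6, 8, 10, 12, 14, 16}, so each is used; only seat 2 can be 8, hence seat 2 = 8.
The 6 still-open variables together cover exactly {4, 6, 10, 12, 14, 16} — 6 values for 6 variables — and 4 appears only in seat 7's list, so seat 7 = 4.
The 3 variables seat 3, seat 6, seat 8 are confined to {6, 12, 16}, which locks those values in; drop them from seat 5.
Determined: seat 2=8, seat 4=2, seat 7=4. The other seats each still have more than one consistent value. That makes 3.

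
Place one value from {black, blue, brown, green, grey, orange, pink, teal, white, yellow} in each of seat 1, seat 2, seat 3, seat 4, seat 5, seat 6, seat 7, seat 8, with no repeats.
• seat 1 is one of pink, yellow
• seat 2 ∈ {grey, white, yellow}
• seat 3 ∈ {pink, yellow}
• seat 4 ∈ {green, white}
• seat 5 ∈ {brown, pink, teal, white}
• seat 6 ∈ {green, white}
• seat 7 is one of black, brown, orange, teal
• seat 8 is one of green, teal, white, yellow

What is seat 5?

seat 1 and seat 3 between them cover only {pink, yellow} — a naked pair. Remove those values from seat 2, seat 5, seat 8.
The 2 variables seat 4 and seat 6 are confined to {green, white}, which locks those values in; drop them from seat 2, seat 5, seat 8.
seat 2's domain is down to {grey}, so seat 2 = grey.
seat 8 has just one choice, so seat 8 = teal. Eliminate teal elsewhere: seat 5, seat 7.
So seat 5 = brown.

brown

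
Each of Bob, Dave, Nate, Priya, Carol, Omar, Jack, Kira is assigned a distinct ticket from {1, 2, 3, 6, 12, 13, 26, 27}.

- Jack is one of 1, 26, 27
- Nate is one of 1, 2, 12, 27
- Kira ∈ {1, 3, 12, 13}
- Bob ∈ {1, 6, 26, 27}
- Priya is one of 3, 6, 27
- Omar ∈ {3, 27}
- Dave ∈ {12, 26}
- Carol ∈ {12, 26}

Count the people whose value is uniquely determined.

2

The 8 variables together cover exactly {1, 2, 3, 6, 12, 13, 26, 27} — 8 values for 8 variables — and 2 appears only in Nate's list, so Nate = 2.
Among the 7 still-open variables, 13 fits only Kira (and all 7 values in {1, 3, 6, 12, 13, 26, 27} must be used), so Kira = 13.
Dave and Carol between them cover only {12, 26} — a naked pair. Remove those values from Bob, Jack.
Determined: Nate=2, Kira=13. The other people each still have more than one consistent value. That makes 2.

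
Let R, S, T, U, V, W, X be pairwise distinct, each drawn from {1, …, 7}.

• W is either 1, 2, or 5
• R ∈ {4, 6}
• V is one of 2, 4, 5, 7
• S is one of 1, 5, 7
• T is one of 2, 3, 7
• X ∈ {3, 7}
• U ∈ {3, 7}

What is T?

The 7 variables draw from only 7 values {1, 2, 3, 4, 5, 6, 7}, so each is used; only R can be 6, hence R = 6.
The 6 still-open variables together cover exactly {1, 2, 3, 4, 5, 7} — 6 values for 6 variables — and 4 appears only in V's list, so V = 4.
The 2 variables U and X are confined to {3, 7}, which locks those values in; drop them from S, T.
So T = 2.

2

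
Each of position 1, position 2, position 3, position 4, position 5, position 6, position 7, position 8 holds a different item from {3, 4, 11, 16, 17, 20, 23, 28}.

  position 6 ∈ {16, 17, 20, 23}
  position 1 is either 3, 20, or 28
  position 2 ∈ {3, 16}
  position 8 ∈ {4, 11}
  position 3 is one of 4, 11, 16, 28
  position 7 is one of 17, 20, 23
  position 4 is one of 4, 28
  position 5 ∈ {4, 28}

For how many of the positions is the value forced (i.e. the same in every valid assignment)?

The 2 variables position 4 and position 5 are confined to {4, 28}, which locks those values in; drop them from position 1, position 3, position 8.
position 8's domain is down to {11}, so position 8 = 11. Strike 11 from position 3.
position 3 has just one choice, so position 3 = 16. Remove 16 from position 2, position 6.
position 2's domain is down to {3}, so position 2 = 3. So position 1 can't be 3.
position 1's domain is down to {20}, so position 1 = 20. Eliminate 20 elsewhere: position 6, position 7.
Determined: position 1=20, position 2=3, position 3=16, position 8=11. The other positions each still have more than one consistent value. That makes 4.

4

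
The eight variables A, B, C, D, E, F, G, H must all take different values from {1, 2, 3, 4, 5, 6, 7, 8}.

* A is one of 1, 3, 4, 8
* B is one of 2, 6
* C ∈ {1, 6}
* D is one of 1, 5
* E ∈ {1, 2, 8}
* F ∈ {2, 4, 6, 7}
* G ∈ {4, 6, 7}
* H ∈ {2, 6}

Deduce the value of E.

8

The 8 variables together cover exactly {1, 2, 3, 4, 5, 6, 7, 8} — 8 values for 8 variables — and 3 appears only in A's list, so A = 3.
The 7 still-open variables draw from only 7 values {1, 2, 4, 5, 6, 7, 8}, so each is used; only D can be 5, hence D = 5.
Among the 6 still-open variables, 8 fits only E (and all 6 values in {1, 2, 4, 6, 7, 8} must be used), so E = 8.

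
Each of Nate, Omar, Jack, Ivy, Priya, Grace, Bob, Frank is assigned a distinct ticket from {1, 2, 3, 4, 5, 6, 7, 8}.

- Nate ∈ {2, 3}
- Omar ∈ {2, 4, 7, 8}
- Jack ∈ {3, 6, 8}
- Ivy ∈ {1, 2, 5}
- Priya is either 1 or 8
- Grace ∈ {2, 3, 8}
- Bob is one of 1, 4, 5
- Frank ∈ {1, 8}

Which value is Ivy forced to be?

The 8 variables together cover exactly {1, 2, 3, 4, 5, 6, 7, 8} — 8 values for 8 variables — and 6 appears only in Jack's list, so Jack = 6.
The 7 still-open variables draw from only 7 values {1, 2, 3, 4, 5, 7, 8}, so each is used; only Omar can be 7, hence Omar = 7.
Among the 6 still-open variables, 4 fits only Bob (and all 6 values in {1, 2, 3, 4, 5, 8} must be used), so Bob = 4.
The 5 still-open variables together cover exactly {1, 2, 3, 5, 8} — 5 values for 5 variables — and 5 appears only in Ivy's list, so Ivy = 5.

5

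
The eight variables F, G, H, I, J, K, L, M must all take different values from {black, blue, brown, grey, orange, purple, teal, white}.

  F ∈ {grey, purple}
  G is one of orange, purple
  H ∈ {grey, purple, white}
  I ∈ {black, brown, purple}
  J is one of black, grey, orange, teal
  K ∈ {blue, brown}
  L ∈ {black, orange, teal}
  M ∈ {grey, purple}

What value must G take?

orange

The 8 variables draw from only 8 values {black, blue, brown, grey, orange, purple, teal, white}, so each is used; only K can be blue, hence K = blue.
The 7 still-open variables draw from only 7 values {black, brown, grey, orange, purple, teal, white}, so each is used; only I can be brown, hence I = brown.
Among the 6 still-open variables, white fits only H (and all 6 values in {black, grey, orange, purple, teal, white} must be used), so H = white.
F and M between them cover only {grey, purple} — a naked pair. Remove those values from G, J.
So G = orange.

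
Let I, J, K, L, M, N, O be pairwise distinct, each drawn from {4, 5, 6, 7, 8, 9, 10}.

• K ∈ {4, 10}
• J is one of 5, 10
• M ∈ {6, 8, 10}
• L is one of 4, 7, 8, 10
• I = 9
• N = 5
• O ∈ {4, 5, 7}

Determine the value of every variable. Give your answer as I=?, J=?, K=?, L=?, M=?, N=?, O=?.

I=9, J=10, K=4, L=8, M=6, N=5, O=7

I's domain is down to {9}, so I = 9.
That leaves N = 5. Strike 5 from J, O.
That leaves J = 10. Eliminate 10 elsewhere: K, L, M.
That leaves K = 4. Strike 4 from L, O.
O's domain is down to {7}, so O = 7. So L can't be 7.
L must be 8 (only option left). Strike 8 from M.
M's domain is down to {6}, so M = 6.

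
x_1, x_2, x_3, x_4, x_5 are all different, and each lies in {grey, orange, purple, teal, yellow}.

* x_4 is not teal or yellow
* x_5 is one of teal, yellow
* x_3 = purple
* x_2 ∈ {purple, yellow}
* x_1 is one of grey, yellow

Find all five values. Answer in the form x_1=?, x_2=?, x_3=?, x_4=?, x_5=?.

x_1=grey, x_2=yellow, x_3=purple, x_4=orange, x_5=teal

x_3 has just one choice, so x_3 = purple. Remove purple from x_2, x_4.
x_2's domain is down to {yellow}, so x_2 = yellow. Strike yellow from x_1, x_5.
That leaves x_5 = teal.
That leaves x_1 = grey. Remove grey from x_4.
x_4 must be orange (only option left).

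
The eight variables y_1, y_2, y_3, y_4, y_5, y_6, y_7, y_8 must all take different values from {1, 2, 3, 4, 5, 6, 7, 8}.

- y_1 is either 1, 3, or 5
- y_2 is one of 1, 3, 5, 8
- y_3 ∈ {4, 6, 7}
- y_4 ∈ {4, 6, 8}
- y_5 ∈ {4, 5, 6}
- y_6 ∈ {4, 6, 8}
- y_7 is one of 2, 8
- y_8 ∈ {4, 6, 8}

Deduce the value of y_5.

5

The 8 variables together cover exactly {1, 2, 3, 4, 5, 6, 7, 8} — 8 values for 8 variables — and 2 appears only in y_7's list, so y_7 = 2.
The 7 still-open variables draw from only 7 values {1, 3, 4, 5, 6, 7, 8}, so each is used; only y_3 can be 7, hence y_3 = 7.
y_4, y_6, y_8 between them cover only {4, 6, 8} — a naked triple. Remove those values from y_2, y_5.
So y_5 = 5.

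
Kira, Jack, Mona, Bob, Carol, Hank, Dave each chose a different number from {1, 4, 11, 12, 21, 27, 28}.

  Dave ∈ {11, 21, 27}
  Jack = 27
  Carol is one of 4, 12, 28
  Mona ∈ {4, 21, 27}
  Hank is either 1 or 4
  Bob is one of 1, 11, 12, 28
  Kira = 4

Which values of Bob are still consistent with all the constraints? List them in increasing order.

12, 28

Kira must be 4 (only option left). Eliminate 4 elsewhere: Mona, Carol, Hank.
Jack has just one choice, so Jack = 27. So Mona, Dave can't be 27.
Mona's domain is down to {21}, so Mona = 21. Remove 21 from Dave.
Hank must be 1 (only option left). Strike 1 from Bob.
Dave must be 11 (only option left). Strike 11 from Bob.
No further eliminations apply; Bob can still be any of 12, 28.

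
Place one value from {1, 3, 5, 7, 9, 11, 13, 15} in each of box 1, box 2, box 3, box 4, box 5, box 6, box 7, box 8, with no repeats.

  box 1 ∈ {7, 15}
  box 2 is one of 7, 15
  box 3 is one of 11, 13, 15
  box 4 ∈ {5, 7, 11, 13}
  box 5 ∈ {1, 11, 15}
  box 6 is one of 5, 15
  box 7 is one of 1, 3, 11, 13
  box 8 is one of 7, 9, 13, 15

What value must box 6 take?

The 8 variables together cover exactly {1, 3, 5, 7, 9, 11, 13, 15} — 8 values for 8 variables — and 3 appears only in box 7's list, so box 7 = 3.
The 7 still-open variables together cover exactly {1, 5, 7, 9, 11, 13, 15} — 7 values for 7 variables — and 1 appears only in box 5's list, so box 5 = 1.
Among the 6 still-open variables, 9 fits only box 8 (and all 6 values in {5, 7, 9, 11, 13, 15} must be used), so box 8 = 9.
box 1 and box 2 between them cover only {7, 15} — a naked pair. Remove those values from box 3, box 4, box 6.
So box 6 = 5.

5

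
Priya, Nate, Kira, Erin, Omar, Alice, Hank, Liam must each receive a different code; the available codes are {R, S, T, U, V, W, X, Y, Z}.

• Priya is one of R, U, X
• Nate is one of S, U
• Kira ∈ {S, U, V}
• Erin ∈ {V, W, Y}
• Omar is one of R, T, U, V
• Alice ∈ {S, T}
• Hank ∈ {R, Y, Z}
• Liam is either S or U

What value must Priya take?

Nate and Liam between them cover only {S, U} — a naked pair. Remove those values from Priya, Kira, Omar, Alice.
Kira must be V (only option left). Eliminate V elsewhere: Erin, Omar.
Alice's domain is down to {T}, so Alice = T. So Omar can't be T.
Omar's domain is down to {R}, so Omar = R. Remove R from Priya, Hank.
So Priya = X.

X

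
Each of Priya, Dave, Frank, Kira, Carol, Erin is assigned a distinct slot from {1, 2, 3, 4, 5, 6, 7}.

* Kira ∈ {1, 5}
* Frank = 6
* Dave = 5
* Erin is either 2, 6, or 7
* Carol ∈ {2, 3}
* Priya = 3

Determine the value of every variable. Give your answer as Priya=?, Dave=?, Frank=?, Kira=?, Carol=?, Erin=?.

Priya has just one choice, so Priya = 3. Remove 3 from Carol.
Dave must be 5 (only option left). Remove 5 from Kira.
That leaves Frank = 6. Remove 6 from Erin.
That leaves Kira = 1.
Carol's domain is down to {2}, so Carol = 2. Remove 2 from Erin.
Erin must be 7 (only option left).

Priya=3, Dave=5, Frank=6, Kira=1, Carol=2, Erin=7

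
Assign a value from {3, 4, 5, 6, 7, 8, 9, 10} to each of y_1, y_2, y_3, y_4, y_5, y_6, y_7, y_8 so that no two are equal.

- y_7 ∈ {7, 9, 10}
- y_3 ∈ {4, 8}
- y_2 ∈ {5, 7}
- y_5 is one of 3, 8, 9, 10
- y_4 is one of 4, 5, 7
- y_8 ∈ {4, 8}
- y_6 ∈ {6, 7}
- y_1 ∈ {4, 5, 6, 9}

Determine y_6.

Among the 8 variables, 3 fits only y_5 (and all 8 values in {3, 4, 5, 6, 7, 8, 9, 10} must be used), so y_5 = 3.
The 7 still-open variables together cover exactly {4, 5, 6, 7, 8, 9, 10} — 7 values for 7 variables — and 10 appears only in y_7's list, so y_7 = 10.
The 6 still-open variables together cover exactly {4, 5, 6, 7, 8, 9} — 6 values for 6 variables — and 9 appears only in y_1's list, so y_1 = 9.
The 5 still-open variables draw from only 5 values {4, 5, 6, 7, 8}, so each is used; only y_6 can be 6, hence y_6 = 6.

6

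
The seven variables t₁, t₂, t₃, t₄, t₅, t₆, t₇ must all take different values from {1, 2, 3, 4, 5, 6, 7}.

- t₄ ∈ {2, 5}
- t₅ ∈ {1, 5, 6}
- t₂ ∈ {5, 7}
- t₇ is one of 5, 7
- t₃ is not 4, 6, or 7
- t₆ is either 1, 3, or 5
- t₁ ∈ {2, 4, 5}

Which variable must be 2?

The 7 variables draw from only 7 values {1, 2, 3, 4, 5, 6, 7}, so each is used; only t₁ can be 4, hence t₁ = 4.
The 6 still-open variables together cover exactly {1, 2, 3, 5, 6, 7} — 6 values for 6 variables — and 6 appears only in t₅'s list, so t₅ = 6.
t₂ and t₇ between them cover only {5, 7} — a naked pair. Remove those values from t₃, t₄, t₆.
So 2 goes to t₄.

t₄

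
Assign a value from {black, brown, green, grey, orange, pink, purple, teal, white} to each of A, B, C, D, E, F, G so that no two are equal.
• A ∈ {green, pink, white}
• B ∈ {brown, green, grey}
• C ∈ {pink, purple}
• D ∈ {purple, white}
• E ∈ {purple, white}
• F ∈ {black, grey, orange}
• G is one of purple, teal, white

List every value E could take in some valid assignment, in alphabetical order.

D and E between them cover only {purple, white} — a naked pair. Remove those values from A, C, G.
That leaves C = pink. So A can't be pink.
G has just one choice, so G = teal.
A must be green (only option left). So B can't be green.
No further eliminations apply; E can still be any of purple, white.

purple, white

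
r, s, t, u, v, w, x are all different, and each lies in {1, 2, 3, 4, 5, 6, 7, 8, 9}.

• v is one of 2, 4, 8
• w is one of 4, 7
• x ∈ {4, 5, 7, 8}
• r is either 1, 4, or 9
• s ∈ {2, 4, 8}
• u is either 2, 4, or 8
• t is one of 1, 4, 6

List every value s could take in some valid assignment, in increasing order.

s, u, v share exactly the 3 values {2, 4, 8}; by pigeonhole those values go to them, so strike 2, 4, 8 from r, t, w, x.
That leaves w = 7. Strike 7 from x.
x's domain is down to {5}, so x = 5.
No further eliminations apply; s can still be any of 2, 4, 8.

2, 4, 8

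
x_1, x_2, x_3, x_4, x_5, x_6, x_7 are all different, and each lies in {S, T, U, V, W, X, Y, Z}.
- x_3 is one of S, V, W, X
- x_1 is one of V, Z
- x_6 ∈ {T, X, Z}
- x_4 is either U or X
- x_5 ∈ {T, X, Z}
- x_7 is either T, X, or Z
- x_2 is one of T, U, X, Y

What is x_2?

Y

The 3 variables x_5, x_6, x_7 are confined to {T, X, Z}, which locks those values in; drop them from x_1, x_2, x_3, x_4.
x_1 has just one choice, so x_1 = V. So x_3 can't be V.
x_4's domain is down to {U}, so x_4 = U. Strike U from x_2.
So x_2 = Y.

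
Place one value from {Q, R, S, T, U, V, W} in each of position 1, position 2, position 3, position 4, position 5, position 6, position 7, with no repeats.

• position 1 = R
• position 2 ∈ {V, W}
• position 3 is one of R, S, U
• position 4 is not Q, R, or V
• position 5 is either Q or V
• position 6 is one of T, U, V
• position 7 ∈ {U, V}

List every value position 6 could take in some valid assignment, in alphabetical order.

position 1 must be R (only option left). Strike R from position 3.
The 6 still-open variables together cover exactly {Q, S, T, U, V, W} — 6 values for 6 variables — and Q appears only in position 5's list, so position 5 = Q.
No further eliminations apply; position 6 can still be any of T, U, V.

T, U, V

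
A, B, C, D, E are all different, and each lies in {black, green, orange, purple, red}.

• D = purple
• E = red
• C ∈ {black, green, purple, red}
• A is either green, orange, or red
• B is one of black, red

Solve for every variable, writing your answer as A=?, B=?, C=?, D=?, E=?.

A=orange, B=black, C=green, D=purple, E=red

D has just one choice, so D = purple. Remove purple from C.
E's domain is down to {red}, so E = red. So A, B, C can't be red.
That leaves B = black. So C can't be black.
C must be green (only option left). Eliminate green elsewhere: A.
That leaves A = orange.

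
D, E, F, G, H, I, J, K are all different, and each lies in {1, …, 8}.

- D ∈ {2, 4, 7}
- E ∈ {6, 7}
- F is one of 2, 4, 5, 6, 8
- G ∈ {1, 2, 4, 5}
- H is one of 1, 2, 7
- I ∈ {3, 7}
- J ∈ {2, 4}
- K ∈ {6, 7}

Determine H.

The 8 variables draw from only 8 values {1, 2, 3, 4, 5, 6, 7, 8}, so each is used; only I can be 3, hence I = 3.
The 7 still-open variables draw from only 7 values {1, 2, 4, 5, 6, 7, 8}, so each is used; only F can be 8, hence F = 8.
The 6 still-open variables draw from only 6 values {1, 2, 4, 5, 6, 7}, so each is used; only G can be 5, hence G = 5.
Among the 5 still-open variables, 1 fits only H (and all 5 values in {1, 2, 4, 6, 7} must be used), so H = 1.

1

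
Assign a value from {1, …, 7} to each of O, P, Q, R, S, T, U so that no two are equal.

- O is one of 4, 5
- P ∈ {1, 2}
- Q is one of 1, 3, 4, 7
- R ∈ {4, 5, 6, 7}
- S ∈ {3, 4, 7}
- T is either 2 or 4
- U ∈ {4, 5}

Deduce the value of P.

1

The 7 variables draw from only 7 values {1, 2, 3, 4, 5, 6, 7}, so each is used; only R can be 6, hence R = 6.
The 2 variables O and U are confined to {4, 5}, which locks those values in; drop them from Q, S, T.
T has just one choice, so T = 2. Strike 2 from P.
So P = 1.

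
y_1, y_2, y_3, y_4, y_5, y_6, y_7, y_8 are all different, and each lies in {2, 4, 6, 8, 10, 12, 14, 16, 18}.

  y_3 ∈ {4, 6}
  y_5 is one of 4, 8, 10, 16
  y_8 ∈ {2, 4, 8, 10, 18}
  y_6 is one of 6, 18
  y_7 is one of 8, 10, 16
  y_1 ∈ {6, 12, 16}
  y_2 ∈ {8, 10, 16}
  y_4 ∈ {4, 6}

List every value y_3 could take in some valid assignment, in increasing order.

The 8 variables draw from only 8 values {2, 4, 6, 8, 10, 12, 16, 18}, so each is used; only y_8 can be 2, hence y_8 = 2.
The 7 still-open variables draw from only 7 values {4, 6, 8, 10, 12, 16, 18}, so each is used; only y_1 can be 12, hence y_1 = 12.
The 6 still-open variables together cover exactly {4, 6, 8, 10, 16, 18} — 6 values for 6 variables — and 18 appears only in y_6's list, so y_6 = 18.
The 2 variables y_3 and y_4 are confined to {4, 6}, which locks those values in; drop them from y_5.
No further eliminations apply; y_3 can still be any of 4, 6.

4, 6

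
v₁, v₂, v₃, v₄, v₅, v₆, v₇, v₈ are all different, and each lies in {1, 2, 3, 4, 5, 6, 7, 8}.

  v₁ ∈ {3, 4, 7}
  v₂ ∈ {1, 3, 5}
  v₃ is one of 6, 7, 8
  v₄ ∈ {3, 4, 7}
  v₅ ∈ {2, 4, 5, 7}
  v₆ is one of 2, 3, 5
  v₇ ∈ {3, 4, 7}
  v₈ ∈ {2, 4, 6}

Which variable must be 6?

Among the 8 variables, 1 fits only v₂ (and all 8 values in {1, 2, 3, 4, 5, 6, 7, 8} must be used), so v₂ = 1.
Among the 7 still-open variables, 8 fits only v₃ (and all 7 values in {2, 3, 4, 5, 6, 7, 8} must be used), so v₃ = 8.
Among the 6 still-open variables, 6 fits only v₈ (and all 6 values in {2, 3, 4, 5, 6, 7} must be used), so v₈ = 6.

v₈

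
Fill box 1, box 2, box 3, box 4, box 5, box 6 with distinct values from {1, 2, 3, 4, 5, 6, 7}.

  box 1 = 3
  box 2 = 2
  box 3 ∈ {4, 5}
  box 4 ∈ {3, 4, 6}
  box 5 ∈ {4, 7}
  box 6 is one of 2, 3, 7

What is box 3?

box 1 must be 3 (only option left). Remove 3 from box 4, box 6.
box 2 has just one choice, so box 2 = 2. Eliminate 2 elsewhere: box 6.
box 6 must be 7 (only option left). Strike 7 from box 5.
box 5's domain is down to {4}, so box 5 = 4. So box 3, box 4 can't be 4.
So box 3 = 5.

5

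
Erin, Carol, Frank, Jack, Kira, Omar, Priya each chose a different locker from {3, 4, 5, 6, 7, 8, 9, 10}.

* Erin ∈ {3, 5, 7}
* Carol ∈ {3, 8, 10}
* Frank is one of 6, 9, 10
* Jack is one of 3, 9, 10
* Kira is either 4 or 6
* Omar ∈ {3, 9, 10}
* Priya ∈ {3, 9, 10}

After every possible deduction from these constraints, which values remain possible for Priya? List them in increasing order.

The 3 variables Jack, Omar, Priya are confined to {3, 9, 10}, which locks those values in; drop them from Erin, Carol, Frank.
That leaves Carol = 8.
Frank must be 6 (only option left). Remove 6 from Kira.
Kira must be 4 (only option left).
No further eliminations apply; Priya can still be any of 3, 9, 10.

3, 9, 10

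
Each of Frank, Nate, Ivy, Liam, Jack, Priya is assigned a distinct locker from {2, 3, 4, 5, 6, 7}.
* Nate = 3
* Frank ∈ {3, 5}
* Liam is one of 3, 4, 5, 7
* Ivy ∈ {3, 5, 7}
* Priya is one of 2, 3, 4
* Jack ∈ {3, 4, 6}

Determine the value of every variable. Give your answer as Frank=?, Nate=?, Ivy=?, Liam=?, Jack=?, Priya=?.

Nate's domain is down to {3}, so Nate = 3. Remove 3 from Frank, Ivy, Liam, Jack, Priya.
Frank's domain is down to {5}, so Frank = 5. So Ivy, Liam can't be 5.
That leaves Ivy = 7. Eliminate 7 elsewhere: Liam.
Liam has just one choice, so Liam = 4. So Jack, Priya can't be 4.
Jack has just one choice, so Jack = 6.
Priya has just one choice, so Priya = 2.

Frank=5, Nate=3, Ivy=7, Liam=4, Jack=6, Priya=2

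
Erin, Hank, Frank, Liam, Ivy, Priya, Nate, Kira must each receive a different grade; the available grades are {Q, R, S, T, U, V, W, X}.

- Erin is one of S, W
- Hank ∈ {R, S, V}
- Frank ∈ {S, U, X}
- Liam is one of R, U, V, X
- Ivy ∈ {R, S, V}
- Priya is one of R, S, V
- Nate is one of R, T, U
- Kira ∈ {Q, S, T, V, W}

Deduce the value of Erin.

Among the 8 variables, Q fits only Kira (and all 8 values in {Q, R, S, T, U, V, W, X} must be used), so Kira = Q.
The 7 still-open variables together cover exactly {R, S, T, U, V, W, X} — 7 values for 7 variables — and T appears only in Nate's list, so Nate = T.
Among the 6 still-open variables, W fits only Erin (and all 6 values in {R, S, U, V, W, X} must be used), so Erin = W.

W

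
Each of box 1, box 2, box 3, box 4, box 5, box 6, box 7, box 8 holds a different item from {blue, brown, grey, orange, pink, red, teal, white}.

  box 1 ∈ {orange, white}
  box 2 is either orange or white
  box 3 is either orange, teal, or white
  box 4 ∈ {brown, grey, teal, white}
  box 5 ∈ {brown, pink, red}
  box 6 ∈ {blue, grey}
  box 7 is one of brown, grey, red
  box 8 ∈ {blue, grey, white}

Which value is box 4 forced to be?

brown

The 8 variables together cover exactly {blue, brown, grey, orange, pink, red, teal, white} — 8 values for 8 variables — and pink appears only in box 5's list, so box 5 = pink.
The 7 still-open variables draw from only 7 values {blue, brown, grey, orange, red, teal, white}, so each is used; only box 7 can be red, hence box 7 = red.
The 6 still-open variables together cover exactly {blue, brown, grey, orange, teal, white} — 6 values for 6 variables — and brown appears only in box 4's list, so box 4 = brown.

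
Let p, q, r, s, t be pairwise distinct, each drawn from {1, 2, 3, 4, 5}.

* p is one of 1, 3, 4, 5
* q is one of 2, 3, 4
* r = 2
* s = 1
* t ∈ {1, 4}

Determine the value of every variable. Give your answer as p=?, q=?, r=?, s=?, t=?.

r's domain is down to {2}, so r = 2. Eliminate 2 elsewhere: q.
s must be 1 (only option left). So p, t can't be 1.
t's domain is down to {4}, so t = 4. Eliminate 4 elsewhere: p, q.
q's domain is down to {3}, so q = 3. Eliminate 3 elsewhere: p.
p's domain is down to {5}, so p = 5.

p=5, q=3, r=2, s=1, t=4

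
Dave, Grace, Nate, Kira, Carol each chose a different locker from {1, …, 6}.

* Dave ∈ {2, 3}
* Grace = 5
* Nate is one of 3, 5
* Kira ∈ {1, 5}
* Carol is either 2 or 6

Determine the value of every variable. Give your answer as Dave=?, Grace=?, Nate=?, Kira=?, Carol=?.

Dave=2, Grace=5, Nate=3, Kira=1, Carol=6

Grace has just one choice, so Grace = 5. Strike 5 from Nate, Kira.
That leaves Nate = 3. Strike 3 from Dave.
Kira must be 1 (only option left).
Dave must be 2 (only option left). Remove 2 from Carol.
Carol's domain is down to {6}, so Carol = 6.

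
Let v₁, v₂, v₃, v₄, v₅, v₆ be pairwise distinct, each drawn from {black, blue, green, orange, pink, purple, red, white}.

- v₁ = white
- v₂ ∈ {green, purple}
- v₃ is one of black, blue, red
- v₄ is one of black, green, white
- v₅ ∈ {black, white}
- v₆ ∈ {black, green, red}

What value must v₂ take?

purple

v₁ has just one choice, so v₁ = white. Strike white from v₄, v₅.
v₅ must be black (only option left). So v₃, v₄, v₆ can't be black.
v₄ has just one choice, so v₄ = green. So v₂, v₆ can't be green.
So v₂ = purple.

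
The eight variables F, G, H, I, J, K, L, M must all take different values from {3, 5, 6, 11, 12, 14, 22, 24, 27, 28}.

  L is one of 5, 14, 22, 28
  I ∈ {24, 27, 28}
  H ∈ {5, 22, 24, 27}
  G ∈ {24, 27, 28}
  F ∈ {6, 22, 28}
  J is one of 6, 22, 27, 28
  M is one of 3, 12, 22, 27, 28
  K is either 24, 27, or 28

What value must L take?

14

The 3 variables G, I, K are confined to {24, 27, 28}, which locks those values in; drop them from F, H, J, L, M.
F and J share exactly the 2 values {6, 22}; by pigeonhole those values go to them, so strike 6, 22 from H, L, M.
H must be 5 (only option left). Strike 5 from L.
So L = 14.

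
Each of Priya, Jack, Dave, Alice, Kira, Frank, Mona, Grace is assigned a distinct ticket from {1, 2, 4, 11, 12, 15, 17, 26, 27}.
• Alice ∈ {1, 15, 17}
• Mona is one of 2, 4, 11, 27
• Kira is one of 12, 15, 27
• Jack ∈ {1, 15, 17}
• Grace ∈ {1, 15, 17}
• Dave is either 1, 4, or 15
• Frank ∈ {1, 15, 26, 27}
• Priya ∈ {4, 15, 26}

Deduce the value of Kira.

12

Jack, Alice, Grace share exactly the 3 values {1, 15, 17}; by pigeonhole those values go to them, so strike 1, 15, 17 from Priya, Dave, Kira, Frank.
Dave's domain is down to {4}, so Dave = 4. So Priya, Mona can't be 4.
That leaves Priya = 26. Eliminate 26 elsewhere: Frank.
That leaves Frank = 27. Strike 27 from Kira, Mona.
So Kira = 12.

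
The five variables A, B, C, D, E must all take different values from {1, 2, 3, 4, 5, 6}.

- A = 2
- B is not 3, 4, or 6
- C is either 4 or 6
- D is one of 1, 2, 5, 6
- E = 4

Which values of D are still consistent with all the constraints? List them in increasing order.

1, 5

A must be 2 (only option left). Eliminate 2 elsewhere: B, D.
E has just one choice, so E = 4. Remove 4 from C.
C must be 6 (only option left). Eliminate 6 elsewhere: D.
No further eliminations apply; D can still be any of 1, 5.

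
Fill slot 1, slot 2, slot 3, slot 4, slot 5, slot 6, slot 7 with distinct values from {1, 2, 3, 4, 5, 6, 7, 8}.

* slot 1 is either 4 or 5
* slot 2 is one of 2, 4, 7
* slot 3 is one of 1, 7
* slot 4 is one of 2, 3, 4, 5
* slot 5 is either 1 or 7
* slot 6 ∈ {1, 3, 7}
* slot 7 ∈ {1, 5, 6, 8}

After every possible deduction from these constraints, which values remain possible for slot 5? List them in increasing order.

The 2 variables slot 3 and slot 5 are confined to {1, 7}, which locks those values in; drop them from slot 2, slot 6, slot 7.
That leaves slot 6 = 3. Strike 3 from slot 4.
slot 1, slot 2, slot 4 between them cover only {2, 4, 5} — a naked triple. Remove those values from slot 7.
No further eliminations apply; slot 5 can still be any of 1, 7.

1, 7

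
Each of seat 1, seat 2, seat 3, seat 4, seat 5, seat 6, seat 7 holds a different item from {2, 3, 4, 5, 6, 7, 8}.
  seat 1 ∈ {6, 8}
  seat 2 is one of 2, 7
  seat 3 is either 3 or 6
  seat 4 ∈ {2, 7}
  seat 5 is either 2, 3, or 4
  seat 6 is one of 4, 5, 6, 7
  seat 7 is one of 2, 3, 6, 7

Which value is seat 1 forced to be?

8

Among the 7 variables, 5 fits only seat 6 (and all 7 values in {2, 3, 4, 5, 6, 7, 8} must be used), so seat 6 = 5.
Among the 6 still-open variables, 4 fits only seat 5 (and all 6 values in {2, 3, 4, 6, 7, 8} must be used), so seat 5 = 4.
The 5 still-open variables together cover exactly {2, 3, 6, 7, 8} — 5 values for 5 variables — and 8 appears only in seat 1's list, so seat 1 = 8.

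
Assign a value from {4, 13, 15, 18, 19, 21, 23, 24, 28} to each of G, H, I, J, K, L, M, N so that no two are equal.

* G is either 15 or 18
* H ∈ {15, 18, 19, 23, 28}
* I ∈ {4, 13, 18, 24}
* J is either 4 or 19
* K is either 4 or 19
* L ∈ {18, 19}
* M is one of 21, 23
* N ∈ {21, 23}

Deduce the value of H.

28

The 2 variables J and K are confined to {4, 19}, which locks those values in; drop them from H, I, L.
L must be 18 (only option left). Remove 18 from G, H, I.
G has just one choice, so G = 15. Eliminate 15 elsewhere: H.
M and N share exactly the 2 values {21, 23}; by pigeonhole those values go to them, so strike 21, 23 from H.
So H = 28.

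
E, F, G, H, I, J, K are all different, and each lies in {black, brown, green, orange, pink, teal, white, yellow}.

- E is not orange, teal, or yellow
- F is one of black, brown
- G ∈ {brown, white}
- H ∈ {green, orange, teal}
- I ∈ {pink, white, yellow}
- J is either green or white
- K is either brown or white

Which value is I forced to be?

G and K between them cover only {brown, white} — a naked pair. Remove those values from E, F, I, J.
F's domain is down to {black}, so F = black. Strike black from E.
J's domain is down to {green}, so J = green. Remove green from E, H.
That leaves E = pink. Strike pink from I.
So I = yellow.

yellow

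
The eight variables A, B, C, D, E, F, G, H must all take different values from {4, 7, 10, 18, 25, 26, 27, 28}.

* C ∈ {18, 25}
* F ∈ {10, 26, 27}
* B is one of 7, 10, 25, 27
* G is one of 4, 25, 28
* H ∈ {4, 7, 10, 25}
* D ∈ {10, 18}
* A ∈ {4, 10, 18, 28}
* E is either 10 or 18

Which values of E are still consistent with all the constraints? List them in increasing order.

10, 18

The 8 variables together cover exactly {4, 7, 10, 18, 25, 26, 27, 28} — 8 values for 8 variables — and 26 appears only in F's list, so F = 26.
Among the 7 still-open variables, 27 fits only B (and all 7 values in {4, 7, 10, 18, 25, 27, 28} must be used), so B = 27.
Among the 6 still-open variables, 7 fits only H (and all 6 values in {4, 7, 10, 18, 25, 28} must be used), so H = 7.
D and E between them cover only {10, 18} — a naked pair. Remove those values from A, C.
C must be 25 (only option left). So G can't be 25.
No further eliminations apply; E can still be any of 10, 18.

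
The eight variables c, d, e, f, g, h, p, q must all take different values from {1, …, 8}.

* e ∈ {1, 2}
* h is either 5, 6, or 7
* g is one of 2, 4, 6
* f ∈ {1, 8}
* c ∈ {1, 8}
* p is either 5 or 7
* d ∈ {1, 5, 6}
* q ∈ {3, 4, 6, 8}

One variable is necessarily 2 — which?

The 8 variables together cover exactly {1, 2, 3, 4, 5, 6, 7, 8} — 8 values for 8 variables — and 3 appears only in q's list, so q = 3.
The 7 still-open variables draw from only 7 values {1, 2, 4, 5, 6, 7, 8}, so each is used; only g can be 4, hence g = 4.
The 6 still-open variables together cover exactly {1, 2, 5, 6, 7, 8} — 6 values for 6 variables — and 2 appears only in e's list, so e = 2.

e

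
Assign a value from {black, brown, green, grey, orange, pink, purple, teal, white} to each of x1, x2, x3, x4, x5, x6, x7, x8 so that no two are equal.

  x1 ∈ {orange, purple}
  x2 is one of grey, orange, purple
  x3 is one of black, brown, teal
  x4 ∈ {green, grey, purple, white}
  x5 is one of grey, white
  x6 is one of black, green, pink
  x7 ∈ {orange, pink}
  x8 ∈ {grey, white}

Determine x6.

The 2 variables x5 and x8 are confined to {grey, white}, which locks those values in; drop them from x2, x4.
x1 and x2 share exactly the 2 values {orange, purple}; by pigeonhole those values go to them, so strike orange, purple from x4, x7.
x4 has just one choice, so x4 = green. So x6 can't be green.
That leaves x7 = pink. Remove pink from x6.
So x6 = black.

black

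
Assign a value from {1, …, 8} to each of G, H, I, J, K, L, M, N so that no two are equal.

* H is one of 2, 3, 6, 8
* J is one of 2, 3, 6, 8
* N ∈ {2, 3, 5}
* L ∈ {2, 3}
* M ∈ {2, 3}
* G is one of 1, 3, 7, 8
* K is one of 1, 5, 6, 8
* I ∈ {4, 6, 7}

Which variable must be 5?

N

Among the 8 variables, 4 fits only I (and all 8 values in {1, 2, 3, 4, 5, 6, 7, 8} must be used), so I = 4.
Among the 7 still-open variables, 7 fits only G (and all 7 values in {1, 2, 3, 5, 6, 7, 8} must be used), so G = 7.
The 6 still-open variables together cover exactly {1, 2, 3, 5, 6, 8} — 6 values for 6 variables — and 1 appears only in K's list, so K = 1.
The 5 still-open variables together cover exactly {2, 3, 5, 6, 8} — 5 values for 5 variables — and 5 appears only in N's list, so N = 5.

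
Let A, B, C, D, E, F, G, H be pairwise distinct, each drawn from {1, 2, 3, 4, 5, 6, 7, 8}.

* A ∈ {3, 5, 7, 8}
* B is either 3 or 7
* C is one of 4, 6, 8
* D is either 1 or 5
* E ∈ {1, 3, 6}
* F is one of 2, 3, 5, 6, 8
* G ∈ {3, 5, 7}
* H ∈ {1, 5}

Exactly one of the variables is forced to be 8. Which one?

A

The 8 variables together cover exactly {1, 2, 3, 4, 5, 6, 7, 8} — 8 values for 8 variables — and 2 appears only in F's list, so F = 2.
Among the 7 still-open variables, 4 fits only C (and all 7 values in {1, 3, 4, 5, 6, 7, 8} must be used), so C = 4.
The 6 still-open variables draw from only 6 values {1, 3, 5, 6, 7, 8}, so each is used; only E can be 6, hence E = 6.
The 5 still-open variables together cover exactly {1, 3, 5, 7, 8} — 5 values for 5 variables — and 8 appears only in A's list, so A = 8.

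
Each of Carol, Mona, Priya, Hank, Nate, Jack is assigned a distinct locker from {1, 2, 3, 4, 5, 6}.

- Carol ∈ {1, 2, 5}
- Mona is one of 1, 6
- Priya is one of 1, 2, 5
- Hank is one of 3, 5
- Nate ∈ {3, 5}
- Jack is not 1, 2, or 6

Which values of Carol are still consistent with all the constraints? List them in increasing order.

1, 2

Among the 6 variables, 4 fits only Jack (and all 6 values in {1, 2, 3, 4, 5, 6} must be used), so Jack = 4.
The 5 still-open variables draw from only 5 values {1, 2, 3, 5, 6}, so each is used; only Mona can be 6, hence Mona = 6.
The 2 variables Hank and Nate are confined to {3, 5}, which locks those values in; drop them from Carol, Priya.
No further eliminations apply; Carol can still be any of 1, 2.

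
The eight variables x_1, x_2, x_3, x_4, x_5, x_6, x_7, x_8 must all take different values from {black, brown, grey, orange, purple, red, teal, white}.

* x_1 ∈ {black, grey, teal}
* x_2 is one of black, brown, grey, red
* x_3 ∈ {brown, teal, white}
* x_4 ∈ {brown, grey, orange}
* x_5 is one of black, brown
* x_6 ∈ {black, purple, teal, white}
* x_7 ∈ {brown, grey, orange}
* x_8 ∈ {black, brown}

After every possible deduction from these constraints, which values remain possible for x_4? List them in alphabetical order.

Among the 8 variables, purple fits only x_6 (and all 8 values in {black, brown, grey, orange, purple, red, teal, white} must be used), so x_6 = purple.
Among the 7 still-open variables, red fits only x_2 (and all 7 values in {black, brown, grey, orange, red, teal, white} must be used), so x_2 = red.
The 6 still-open variables draw from only 6 values {black, brown, grey, orange, teal, white}, so each is used; only x_3 can be white, hence x_3 = white.
The 5 still-open variables draw from only 5 values {black, brown, grey, orange, teal}, so each is used; only x_1 can be teal, hence x_1 = teal.
x_5 and x_8 share exactly the 2 values {black, brown}; by pigeonhole those values go to them, so strike black, brown from x_4, x_7.
No further eliminations apply; x_4 can still be any of grey, orange.

grey, orange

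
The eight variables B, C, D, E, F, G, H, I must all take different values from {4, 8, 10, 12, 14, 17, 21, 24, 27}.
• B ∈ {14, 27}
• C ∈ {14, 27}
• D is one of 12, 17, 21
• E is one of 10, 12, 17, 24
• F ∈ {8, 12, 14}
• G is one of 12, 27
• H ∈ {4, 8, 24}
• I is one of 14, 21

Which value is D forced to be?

17

The 2 variables B and C are confined to {14, 27}, which locks those values in; drop them from F, G, I.
G has just one choice, so G = 12. So D, E, F can't be 12.
I must be 21 (only option left). Eliminate 21 elsewhere: D.
So D = 17.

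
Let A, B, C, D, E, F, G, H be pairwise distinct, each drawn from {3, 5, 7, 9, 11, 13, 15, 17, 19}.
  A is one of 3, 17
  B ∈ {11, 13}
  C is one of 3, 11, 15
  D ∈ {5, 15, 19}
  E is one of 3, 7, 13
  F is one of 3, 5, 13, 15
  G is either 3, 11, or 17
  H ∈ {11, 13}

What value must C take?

Among the 8 variables, 7 fits only E (and all 8 values in {3, 5, 7, 11, 13, 15, 17, 19} must be used), so E = 7.
The 7 still-open variables draw from only 7 values {3, 5, 11, 13, 15, 17, 19}, so each is used; only D can be 19, hence D = 19.
The 6 still-open variables together cover exactly {3, 5, 11, 13, 15, 17} — 6 values for 6 variables — and 5 appears only in F's list, so F = 5.
The 5 still-open variables draw from only 5 values {3, 11, 13, 15, 17}, so each is used; only C can be 15, hence C = 15.

15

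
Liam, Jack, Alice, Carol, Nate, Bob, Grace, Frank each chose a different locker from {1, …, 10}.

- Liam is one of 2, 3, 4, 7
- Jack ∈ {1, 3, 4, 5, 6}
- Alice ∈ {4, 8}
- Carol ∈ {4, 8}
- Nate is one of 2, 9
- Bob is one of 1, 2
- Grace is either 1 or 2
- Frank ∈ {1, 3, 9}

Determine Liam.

7

The 2 variables Alice and Carol are confined to {4, 8}, which locks those values in; drop them from Liam, Jack.
The 2 variables Bob and Grace are confined to {1, 2}, which locks those values in; drop them from Liam, Jack, Nate, Frank.
Nate has just one choice, so Nate = 9. So Frank can't be 9.
Frank must be 3 (only option left). So Liam, Jack can't be 3.
So Liam = 7.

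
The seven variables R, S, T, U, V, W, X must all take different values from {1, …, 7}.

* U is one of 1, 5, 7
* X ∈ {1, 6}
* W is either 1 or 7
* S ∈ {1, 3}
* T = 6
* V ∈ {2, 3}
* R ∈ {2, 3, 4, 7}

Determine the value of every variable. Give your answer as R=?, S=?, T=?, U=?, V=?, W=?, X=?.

R=4, S=3, T=6, U=5, V=2, W=7, X=1

T has just one choice, so T = 6. So X can't be 6.
That leaves X = 1. Eliminate 1 elsewhere: S, U, W.
S has just one choice, so S = 3. So R, V can't be 3.
V must be 2 (only option left). So R can't be 2.
That leaves W = 7. Remove 7 from R, U.
R's domain is down to {4}, so R = 4.
That leaves U = 5.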